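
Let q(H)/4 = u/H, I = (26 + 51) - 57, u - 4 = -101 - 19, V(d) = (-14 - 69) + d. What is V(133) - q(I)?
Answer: 366/5 ≈ 73.200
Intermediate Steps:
V(d) = -83 + d
u = -116 (u = 4 + (-101 - 19) = 4 - 120 = -116)
I = 20 (I = 77 - 57 = 20)
q(H) = -464/H (q(H) = 4*(-116/H) = -464/H)
V(133) - q(I) = (-83 + 133) - (-464)/20 = 50 - (-464)/20 = 50 - 1*(-116/5) = 50 + 116/5 = 366/5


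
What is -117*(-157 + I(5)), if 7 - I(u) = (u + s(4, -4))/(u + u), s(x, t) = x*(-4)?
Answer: 174213/10 ≈ 17421.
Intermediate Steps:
s(x, t) = -4*x
I(u) = 7 - (-16 + u)/(2*u) (I(u) = 7 - (u - 4*4)/(u + u) = 7 - (u - 16)/(2*u) = 7 - (-16 + u)*1/(2*u) = 7 - (-16 + u)/(2*u))
-117*(-157 + I(5)) = -117*(-157 + (13/2 + 8/5)) = -117*(-157 + 81/10) = -117*(-1489/10) = 174213/10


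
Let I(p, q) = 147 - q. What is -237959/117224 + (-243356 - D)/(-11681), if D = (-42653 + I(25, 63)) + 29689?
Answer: 24237719545/1369293544 ≈ 17.701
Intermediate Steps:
D = -12880 (D = (-42653 + (147 - 1*63)) + 29689 = (-42653 + (147 - 63)) + 29689 = (-42653 + 84) + 29689 = -42569 + 29689 = -12880)
-237959/117224 + (-243356 - D)/(-11681) = -237959/117224 + (-243356 - 1*(-12880))/(-11681) = -237959*1/117224 + (-243356 + 12880)*(-1/11681) = -237959/117224 - 230476*(-1/11681) = -237959/117224 + 230476/11681 = 24237719545/1369293544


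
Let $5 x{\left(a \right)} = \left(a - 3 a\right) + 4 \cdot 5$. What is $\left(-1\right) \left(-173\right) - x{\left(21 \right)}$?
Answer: $\frac{887}{5} \approx 177.4$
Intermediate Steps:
$x{\left(a \right)} = 4 - \frac{2 a}{5}$ ($x{\left(a \right)} = \frac{\left(a - 3 a\right) + 4 \cdot 5}{5} = \frac{- 2 a + 20}{5} = \frac{20 - 2 a}{5} = 4 - \frac{2 a}{5}$)
$\left(-1\right) \left(-173\right) - x{\left(21 \right)} = \left(-1\right) \left(-173\right) - \left(4 - \frac{42}{5}\right) = 173 - \left(4 - \frac{42}{5}\right) = 173 - - \frac{22}{5} = 173 + \frac{22}{5} = \frac{887}{5}$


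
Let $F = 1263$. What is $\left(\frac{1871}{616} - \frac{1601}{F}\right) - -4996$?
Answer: $\frac{3888304825}{778008} \approx 4997.8$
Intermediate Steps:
$\left(\frac{1871}{616} - \frac{1601}{F}\right) - -4996 = \left(\frac{1871}{616} - \frac{1601}{1263}\right) - -4996 = \left(1871 \cdot \frac{1}{616} - \frac{1601}{1263}\right) + 4996 = \left(\frac{1871}{616} - \frac{1601}{1263}\right) + 4996 = \frac{1376857}{778008} + 4996 = \frac{3888304825}{778008}$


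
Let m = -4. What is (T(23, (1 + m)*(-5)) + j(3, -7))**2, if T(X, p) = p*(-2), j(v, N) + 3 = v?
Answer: 900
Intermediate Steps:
j(v, N) = -3 + v
T(X, p) = -2*p
(T(23, (1 + m)*(-5)) + j(3, -7))**2 = (-2*(1 - 4)*(-5) + (-3 + 3))**2 = (-(-6)*(-5) + 0)**2 = (-2*15 + 0)**2 = (-30 + 0)**2 = (-30)**2 = 900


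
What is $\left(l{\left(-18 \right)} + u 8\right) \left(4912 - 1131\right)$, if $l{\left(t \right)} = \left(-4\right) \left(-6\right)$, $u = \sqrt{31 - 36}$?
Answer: $90744 + 30248 i \sqrt{5} \approx 90744.0 + 67637.0 i$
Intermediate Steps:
$u = i \sqrt{5}$ ($u = \sqrt{-5} = i \sqrt{5} \approx 2.2361 i$)
$l{\left(t \right)} = 24$
$\left(l{\left(-18 \right)} + u 8\right) \left(4912 - 1131\right) = \left(24 + i \sqrt{5} \cdot 8\right) \left(4912 - 1131\right) = \left(24 + 8 i \sqrt{5}\right) 3781 = 90744 + 30248 i \sqrt{5}$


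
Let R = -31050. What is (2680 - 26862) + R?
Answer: -55232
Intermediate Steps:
(2680 - 26862) + R = (2680 - 26862) - 31050 = -24182 - 31050 = -55232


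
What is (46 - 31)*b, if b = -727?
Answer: -10905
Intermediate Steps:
(46 - 31)*b = (46 - 31)*(-727) = 15*(-727) = -10905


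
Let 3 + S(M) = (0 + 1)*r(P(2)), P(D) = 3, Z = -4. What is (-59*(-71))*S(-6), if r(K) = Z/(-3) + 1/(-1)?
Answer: -33512/3 ≈ -11171.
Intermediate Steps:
r(K) = ⅓ (r(K) = -4/(-3) + 1/(-1) = -4*(-⅓) + 1*(-1) = 4/3 - 1 = ⅓)
S(M) = -8/3 (S(M) = -3 + (0 + 1)*(⅓) = -3 + 1*(⅓) = -3 + ⅓ = -8/3)
(-59*(-71))*S(-6) = -59*(-71)*(-8/3) = 4189*(-8/3) = -33512/3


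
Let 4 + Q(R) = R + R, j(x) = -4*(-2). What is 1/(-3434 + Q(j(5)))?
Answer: -1/3422 ≈ -0.00029223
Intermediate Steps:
j(x) = 8
Q(R) = -4 + 2*R (Q(R) = -4 + (R + R) = -4 + 2*R)
1/(-3434 + Q(j(5))) = 1/(-3434 + (-4 + 2*8)) = 1/(-3434 + (-4 + 16)) = 1/(-3434 + 12) = 1/(-3422) = -1/3422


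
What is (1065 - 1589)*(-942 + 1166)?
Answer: -117376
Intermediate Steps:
(1065 - 1589)*(-942 + 1166) = -524*224 = -117376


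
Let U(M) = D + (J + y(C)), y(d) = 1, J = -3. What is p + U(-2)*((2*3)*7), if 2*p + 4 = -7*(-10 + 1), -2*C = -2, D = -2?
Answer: -277/2 ≈ -138.50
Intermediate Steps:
C = 1 (C = -½*(-2) = 1)
p = 59/2 (p = -2 + (-7*(-10 + 1))/2 = -2 + (-7*(-9))/2 = -2 + (½)*63 = -2 + 63/2 = 59/2 ≈ 29.500)
U(M) = -4 (U(M) = -2 + (-3 + 1) = -2 - 2 = -4)
p + U(-2)*((2*3)*7) = 59/2 - 4*2*3*7 = 59/2 - 24*7 = 59/2 - 4*42 = 59/2 - 168 = -277/2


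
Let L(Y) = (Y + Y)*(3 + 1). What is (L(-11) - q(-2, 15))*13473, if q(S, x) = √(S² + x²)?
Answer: -1185624 - 13473*√229 ≈ -1.3895e+6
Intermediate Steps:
L(Y) = 8*Y (L(Y) = (2*Y)*4 = 8*Y)
(L(-11) - q(-2, 15))*13473 = (8*(-11) - √((-2)² + 15²))*13473 = (-88 - √(4 + 225))*13473 = (-88 - √229)*13473 = -1185624 - 13473*√229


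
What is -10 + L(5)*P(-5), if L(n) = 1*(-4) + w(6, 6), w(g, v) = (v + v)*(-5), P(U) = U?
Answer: 310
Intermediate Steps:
w(g, v) = -10*v (w(g, v) = (2*v)*(-5) = -10*v)
L(n) = -64 (L(n) = 1*(-4) - 10*6 = -4 - 60 = -64)
-10 + L(5)*P(-5) = -10 - 64*(-5) = -10 + 320 = 310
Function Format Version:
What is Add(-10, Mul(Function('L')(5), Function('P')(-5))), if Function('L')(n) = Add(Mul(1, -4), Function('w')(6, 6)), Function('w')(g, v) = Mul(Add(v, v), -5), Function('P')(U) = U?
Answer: 310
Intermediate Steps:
Function('w')(g, v) = Mul(-10, v) (Function('w')(g, v) = Mul(Mul(2, v), -5) = Mul(-10, v))
Function('L')(n) = -64 (Function('L')(n) = Add(Mul(1, -4), Mul(-10, 6)) = Add(-4, -60) = -64)
Add(-10, Mul(Function('L')(5), Function('P')(-5))) = Add(-10, Mul(-64, -5)) = Add(-10, 320) = 310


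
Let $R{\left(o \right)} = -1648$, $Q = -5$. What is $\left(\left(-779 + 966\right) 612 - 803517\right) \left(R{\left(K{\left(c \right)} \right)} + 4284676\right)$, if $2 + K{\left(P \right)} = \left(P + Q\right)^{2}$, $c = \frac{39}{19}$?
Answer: $-2951318953044$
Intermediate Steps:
$c = \frac{39}{19}$ ($c = 39 \cdot \frac{1}{19} = \frac{39}{19} \approx 2.0526$)
$K{\left(P \right)} = -2 + \left(-5 + P\right)^{2}$ ($K{\left(P \right)} = -2 + \left(P - 5\right)^{2} = -2 + \left(-5 + P\right)^{2}$)
$\left(\left(-779 + 966\right) 612 - 803517\right) \left(R{\left(K{\left(c \right)} \right)} + 4284676\right) = \left(\left(-779 + 966\right) 612 - 803517\right) \left(-1648 + 4284676\right) = \left(187 \cdot 612 - 803517\right) 4283028 = \left(114444 - 803517\right) 4283028 = \left(-689073\right) 4283028 = -2951318953044$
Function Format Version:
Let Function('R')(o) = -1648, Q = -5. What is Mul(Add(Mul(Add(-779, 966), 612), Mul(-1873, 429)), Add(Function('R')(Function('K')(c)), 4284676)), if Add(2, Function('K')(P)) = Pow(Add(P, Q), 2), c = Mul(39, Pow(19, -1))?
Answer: -2951318953044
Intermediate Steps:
c = Rational(39, 19) (c = Mul(39, Rational(1, 19)) = Rational(39, 19) ≈ 2.0526)
Function('K')(P) = Add(-2, Pow(Add(-5, P), 2)) (Function('K')(P) = Add(-2, Pow(Add(P, -5), 2)) = Add(-2, Pow(Add(-5, P), 2)))
Mul(Add(Mul(Add(-779, 966), 612), Mul(-1873, 429)), Add(Function('R')(Function('K')(c)), 4284676)) = Mul(Add(Mul(Add(-779, 966), 612), Mul(-1873, 429)), Add(-1648, 4284676)) = Mul(Add(Mul(187, 612), -803517), 4283028) = Mul(Add(114444, -803517), 4283028) = Mul(-689073, 4283028) = -2951318953044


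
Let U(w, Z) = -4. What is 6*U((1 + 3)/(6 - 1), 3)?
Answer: -24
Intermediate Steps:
6*U((1 + 3)/(6 - 1), 3) = 6*(-4) = -24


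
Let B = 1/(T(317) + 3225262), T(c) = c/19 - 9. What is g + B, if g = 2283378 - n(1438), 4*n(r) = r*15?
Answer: 139595233910221/61280124 ≈ 2.2780e+6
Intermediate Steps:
n(r) = 15*r/4 (n(r) = (r*15)/4 = (15*r)/4 = 15*r/4)
T(c) = -9 + c/19 (T(c) = c/19 - 9 = -9 + c/19)
g = 4555971/2 (g = 2283378 - 15*1438/4 = 2283378 - 1*10785/2 = 2283378 - 10785/2 = 4555971/2 ≈ 2.2780e+6)
B = 19/61280124 (B = 1/((-9 + (1/19)*317) + 3225262) = 1/((-9 + 317/19) + 3225262) = 1/(146/19 + 3225262) = 1/(61280124/19) = 19/61280124 ≈ 3.1005e-7)
g + B = 4555971/2 + 19/61280124 = 139595233910221/61280124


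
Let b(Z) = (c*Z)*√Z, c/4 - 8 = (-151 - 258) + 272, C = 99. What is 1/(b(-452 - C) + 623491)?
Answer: 623491/44929149935737 - 284316*I*√551/44929149935737 ≈ 1.3877e-8 - 1.4854e-7*I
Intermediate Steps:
c = -516 (c = 32 + 4*((-151 - 258) + 272) = 32 + 4*(-409 + 272) = 32 + 4*(-137) = 32 - 548 = -516)
b(Z) = -516*Z^(3/2) (b(Z) = (-516*Z)*√Z = -516*Z^(3/2))
1/(b(-452 - C) + 623491) = 1/(-516*(-452 - 1*99)^(3/2) + 623491) = 1/(-516*(-452 - 99)^(3/2) + 623491) = 1/(-(-284316)*I*√551 + 623491) = 1/(284316*I*√551 + 623491) = 1/(623491 + 284316*I*√551)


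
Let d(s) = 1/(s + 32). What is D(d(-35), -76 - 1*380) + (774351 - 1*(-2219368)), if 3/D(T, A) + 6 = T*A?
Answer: 437082977/146 ≈ 2.9937e+6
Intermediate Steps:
d(s) = 1/(32 + s)
D(T, A) = 3/(-6 + A*T) (D(T, A) = 3/(-6 + T*A) = 3/(-6 + A*T))
D(d(-35), -76 - 1*380) + (774351 - 1*(-2219368)) = 3/(-6 + (-76 - 1*380)/(32 - 35)) + (774351 - 1*(-2219368)) = 3/(-6 + (-76 - 380)/(-3)) + (774351 + 2219368) = 3/(-6 - 456*(-⅓)) + 2993719 = 3/(-6 + 152) + 2993719 = 3/146 + 2993719 = 437082977/146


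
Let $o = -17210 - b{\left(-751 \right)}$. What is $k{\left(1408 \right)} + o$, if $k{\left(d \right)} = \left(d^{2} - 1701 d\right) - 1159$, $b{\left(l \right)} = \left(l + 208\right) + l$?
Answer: $-429619$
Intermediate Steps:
$b{\left(l \right)} = 208 + 2 l$ ($b{\left(l \right)} = \left(208 + l\right) + l = 208 + 2 l$)
$o = -15916$ ($o = -17210 - \left(208 + 2 \left(-751\right)\right) = -17210 - \left(208 - 1502\right) = -17210 - -1294 = -17210 + 1294 = -15916$)
$k{\left(d \right)} = -1159 + d^{2} - 1701 d$
$k{\left(1408 \right)} + o = \left(-1159 + 1408^{2} - 2395008\right) - 15916 = \left(-1159 + 1982464 - 2395008\right) - 15916 = -413703 - 15916 = -429619$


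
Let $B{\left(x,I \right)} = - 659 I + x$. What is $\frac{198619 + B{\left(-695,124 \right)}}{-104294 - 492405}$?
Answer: $- \frac{116208}{596699} \approx -0.19475$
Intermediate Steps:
$B{\left(x,I \right)} = x - 659 I$
$\frac{198619 + B{\left(-695,124 \right)}}{-104294 - 492405} = \frac{198619 - 82411}{-104294 - 492405} = \frac{198619 - 82411}{-596699} = \left(198619 - 82411\right) \left(- \frac{1}{596699}\right) = 116208 \left(- \frac{1}{596699}\right) = - \frac{116208}{596699}$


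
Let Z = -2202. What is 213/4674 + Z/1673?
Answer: -3311933/2606534 ≈ -1.2706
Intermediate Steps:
213/4674 + Z/1673 = 213/4674 - 2202/1673 = 213*(1/4674) - 2202*1/1673 = 71/1558 - 2202/1673 = -3311933/2606534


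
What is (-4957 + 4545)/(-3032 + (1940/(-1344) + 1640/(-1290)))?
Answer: 5952576/43845559 ≈ 0.13576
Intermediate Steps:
(-4957 + 4545)/(-3032 + (1940/(-1344) + 1640/(-1290))) = -412/(-3032 + (1940*(-1/1344) + 1640*(-1/1290))) = -412/(-3032 + (-485/336 - 164/129)) = -412/(-3032 - 39223/14448) = -412/(-43845559/14448) = -412*(-14448/43845559) = 5952576/43845559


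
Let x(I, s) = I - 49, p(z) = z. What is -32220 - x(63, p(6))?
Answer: -32234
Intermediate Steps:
x(I, s) = -49 + I
-32220 - x(63, p(6)) = -32220 - (-49 + 63) = -32220 - 1*14 = -32220 - 14 = -32234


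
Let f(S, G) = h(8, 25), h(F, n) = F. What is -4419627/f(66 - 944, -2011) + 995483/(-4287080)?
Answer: -1184206405189/2143540 ≈ -5.5245e+5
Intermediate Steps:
f(S, G) = 8
-4419627/f(66 - 944, -2011) + 995483/(-4287080) = -4419627/8 + 995483/(-4287080) = -4419627*⅛ + 995483*(-1/4287080) = -4419627/8 - 995483/4287080 = -1184206405189/2143540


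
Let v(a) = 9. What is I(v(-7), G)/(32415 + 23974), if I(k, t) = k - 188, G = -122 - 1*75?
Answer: -179/56389 ≈ -0.0031744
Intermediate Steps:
G = -197 (G = -122 - 75 = -197)
I(k, t) = -188 + k
I(v(-7), G)/(32415 + 23974) = (-188 + 9)/(32415 + 23974) = -179/56389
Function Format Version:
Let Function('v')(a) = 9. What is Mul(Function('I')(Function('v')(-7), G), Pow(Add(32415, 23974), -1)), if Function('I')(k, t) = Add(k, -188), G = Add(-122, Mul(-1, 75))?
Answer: Rational(-179, 56389) ≈ -0.0031744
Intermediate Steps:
G = -197 (G = Add(-122, -75) = -197)
Function('I')(k, t) = Add(-188, k)
Mul(Function('I')(Function('v')(-7), G), Pow(Add(32415, 23974), -1)) = Mul(Add(-188, 9), Pow(Add(32415, 23974), -1)) = Mul(-179, Pow(56389, -1)) = Mul(-179, Rational(1, 56389)) = Rational(-179, 56389)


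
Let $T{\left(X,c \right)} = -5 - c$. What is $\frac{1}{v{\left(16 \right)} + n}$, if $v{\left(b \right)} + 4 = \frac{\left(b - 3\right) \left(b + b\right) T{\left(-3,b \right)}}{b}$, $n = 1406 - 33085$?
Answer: $- \frac{1}{32229} \approx -3.1028 \cdot 10^{-5}$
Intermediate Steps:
$n = -31679$
$v{\left(b \right)} = -4 + 2 \left(-5 - b\right) \left(-3 + b\right)$ ($v{\left(b \right)} = -4 + \frac{\left(b - 3\right) \left(b + b\right) \left(-5 - b\right)}{b} = -4 + \frac{\left(-3 + b\right) 2 b \left(-5 - b\right)}{b} = -4 + \frac{2 b \left(-3 + b\right) \left(-5 - b\right)}{b} = -4 + \frac{2 b \left(-5 - b\right) \left(-3 + b\right)}{b} = -4 + 2 \left(-5 - b\right) \left(-3 + b\right)$)
$\frac{1}{v{\left(16 \right)} + n} = \frac{1}{\left(26 - 64 - 2 \cdot 16^{2}\right) - 31679} = \frac{1}{\left(26 - 64 - 512\right) - 31679} = \frac{1}{-550 - 31679} = \frac{1}{-32229} = - \frac{1}{32229}$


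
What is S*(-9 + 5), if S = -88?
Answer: 352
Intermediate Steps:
S*(-9 + 5) = -88*(-9 + 5) = -88*(-4) = 352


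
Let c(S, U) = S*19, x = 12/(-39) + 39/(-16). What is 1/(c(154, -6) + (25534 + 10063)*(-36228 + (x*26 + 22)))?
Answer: -8/10330902335 ≈ -7.7438e-10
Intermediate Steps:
x = -571/208 (x = 12*(-1/39) + 39*(-1/16) = -4/13 - 39/16 = -571/208 ≈ -2.7452)
c(S, U) = 19*S
1/(c(154, -6) + (25534 + 10063)*(-36228 + (x*26 + 22))) = 1/(19*154 + (25534 + 10063)*(-36228 + (-571/208*26 + 22))) = 1/(2926 + 35597*(-36228 + (-571/8 + 22))) = 1/(2926 + 35597*(-36228 - 395/8)) = 1/(2926 + 35597*(-290219/8)) = 1/(2926 - 10330925743/8) = 1/(-10330902335/8) = -8/10330902335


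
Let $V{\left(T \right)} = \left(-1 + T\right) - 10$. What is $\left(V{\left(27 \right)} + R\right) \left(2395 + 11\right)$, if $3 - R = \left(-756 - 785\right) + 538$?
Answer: $2458932$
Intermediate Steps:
$R = 1006$ ($R = 3 - \left(\left(-756 - 785\right) + 538\right) = 3 - \left(-1541 + 538\right) = 3 - -1003 = 3 + 1003 = 1006$)
$V{\left(T \right)} = -11 + T$
$\left(V{\left(27 \right)} + R\right) \left(2395 + 11\right) = \left(\left(-11 + 27\right) + 1006\right) \left(2395 + 11\right) = \left(16 + 1006\right) 2406 = 1022 \cdot 2406 = 2458932$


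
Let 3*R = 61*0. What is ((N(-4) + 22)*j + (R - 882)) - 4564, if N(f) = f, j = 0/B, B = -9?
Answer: -5446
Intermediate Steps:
j = 0 (j = 0/(-9) = 0*(-⅑) = 0)
R = 0 (R = (61*0)/3 = (⅓)*0 = 0)
((N(-4) + 22)*j + (R - 882)) - 4564 = ((-4 + 22)*0 + (0 - 882)) - 4564 = (18*0 - 882) - 4564 = (0 - 882) - 4564 = -882 - 4564 = -5446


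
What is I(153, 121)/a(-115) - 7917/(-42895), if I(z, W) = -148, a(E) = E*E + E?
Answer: 423667/2445015 ≈ 0.17328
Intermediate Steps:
a(E) = E + E² (a(E) = E² + E = E + E²)
I(153, 121)/a(-115) - 7917/(-42895) = -148*(-1/(115*(1 - 115))) - 7917/(-42895) = -148/((-115*(-114))) - 7917*(-1/42895) = -148/13110 + 7917/42895 = -148*1/13110 + 7917/42895 = -74/6555 + 7917/42895 = 423667/2445015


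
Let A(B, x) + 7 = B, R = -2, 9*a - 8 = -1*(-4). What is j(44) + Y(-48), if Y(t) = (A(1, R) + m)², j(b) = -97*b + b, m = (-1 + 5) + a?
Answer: -38012/9 ≈ -4223.6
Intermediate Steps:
a = 4/3 (a = 8/9 + (-1*(-4))/9 = 8/9 + (⅑)*4 = 8/9 + 4/9 = 4/3 ≈ 1.3333)
A(B, x) = -7 + B
m = 16/3 (m = (-1 + 5) + 4/3 = 4 + 4/3 = 16/3 ≈ 5.3333)
j(b) = -96*b
Y(t) = 4/9 (Y(t) = ((-7 + 1) + 16/3)² = (-6 + 16/3)² = (-⅔)² = 4/9)
j(44) + Y(-48) = -96*44 + 4/9 = -4224 + 4/9 = -38012/9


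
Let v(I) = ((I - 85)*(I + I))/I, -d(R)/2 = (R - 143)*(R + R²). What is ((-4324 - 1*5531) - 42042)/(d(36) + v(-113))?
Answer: -17299/94884 ≈ -0.18232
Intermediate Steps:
d(R) = -2*(-143 + R)*(R + R²) (d(R) = -2*(R - 143)*(R + R²) = -2*(-143 + R)*(R + R²))
v(I) = -170 + 2*I (v(I) = ((-85 + I)*(2*I))/I = (2*I*(-85 + I))/I = -170 + 2*I)
((-4324 - 1*5531) - 42042)/(d(36) + v(-113)) = ((-4324 - 1*5531) - 42042)/(2*36*(143 - 1*36² + 142*36) + (-170 + 2*(-113))) = ((-4324 - 5531) - 42042)/(2*36*(143 - 1*1296 + 5112) + (-170 - 226)) = (-9855 - 42042)/(2*36*(143 - 1296 + 5112) - 396) = -51897/(2*36*3959 - 396) = -51897/(285048 - 396) = -51897/284652 = -51897*1/284652 = -17299/94884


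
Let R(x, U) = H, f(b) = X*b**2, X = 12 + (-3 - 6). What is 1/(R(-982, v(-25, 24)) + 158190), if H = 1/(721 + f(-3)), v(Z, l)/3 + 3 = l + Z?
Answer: 748/118326121 ≈ 6.3215e-6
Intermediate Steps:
X = 3 (X = 12 - 9 = 3)
v(Z, l) = -9 + 3*Z + 3*l (v(Z, l) = -9 + 3*(l + Z) = -9 + 3*(Z + l) = -9 + (3*Z + 3*l) = -9 + 3*Z + 3*l)
f(b) = 3*b**2
H = 1/748 (H = 1/(721 + 3*(-3)**2) = 1/(721 + 3*9) = 1/(721 + 27) = 1/748 ≈ 0.0013369)
R(x, U) = 1/748
1/(R(-982, v(-25, 24)) + 158190) = 1/(1/748 + 158190) = 1/(118326121/748) = 748/118326121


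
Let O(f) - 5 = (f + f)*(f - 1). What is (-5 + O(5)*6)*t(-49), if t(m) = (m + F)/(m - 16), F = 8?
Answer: 2173/13 ≈ 167.15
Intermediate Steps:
O(f) = 5 + 2*f*(-1 + f) (O(f) = 5 + (f + f)*(f - 1) = 5 + (2*f)*(-1 + f) = 5 + 2*f*(-1 + f))
t(m) = (8 + m)/(-16 + m) (t(m) = (m + 8)/(m - 16) = (8 + m)/(-16 + m))
(-5 + O(5)*6)*t(-49) = (-5 + (5 - 2*5 + 2*5²)*6)*((8 - 49)/(-16 - 49)) = (-5 + (5 - 10 + 2*25)*6)*(-41/(-65)) = (-5 + (5 - 10 + 50)*6)*(-1/65*(-41)) = (-5 + 45*6)*(41/65) = (-5 + 270)*(41/65) = 265*(41/65) = 2173/13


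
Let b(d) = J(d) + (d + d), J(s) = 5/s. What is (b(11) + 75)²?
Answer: 1149184/121 ≈ 9497.4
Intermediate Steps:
b(d) = 2*d + 5/d (b(d) = 5/d + (d + d) = 5/d + 2*d = 2*d + 5/d)
(b(11) + 75)² = ((2*11 + 5/11) + 75)² = ((22 + 5*(1/11)) + 75)² = ((22 + 5/11) + 75)² = (247/11 + 75)² = (1072/11)² = 1149184/121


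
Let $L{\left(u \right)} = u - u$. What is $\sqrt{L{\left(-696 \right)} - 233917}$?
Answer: $i \sqrt{233917} \approx 483.65 i$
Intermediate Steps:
$L{\left(u \right)} = 0$
$\sqrt{L{\left(-696 \right)} - 233917} = \sqrt{0 - 233917} = \sqrt{-233917} = i \sqrt{233917}$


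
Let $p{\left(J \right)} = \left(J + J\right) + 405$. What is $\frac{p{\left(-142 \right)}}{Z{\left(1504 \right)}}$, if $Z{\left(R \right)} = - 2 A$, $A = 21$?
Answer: $- \frac{121}{42} \approx -2.881$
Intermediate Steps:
$Z{\left(R \right)} = -42$ ($Z{\left(R \right)} = \left(-2\right) 21 = -42$)
$p{\left(J \right)} = 405 + 2 J$ ($p{\left(J \right)} = 2 J + 405 = 405 + 2 J$)
$\frac{p{\left(-142 \right)}}{Z{\left(1504 \right)}} = \frac{405 + 2 \left(-142\right)}{-42} = \left(405 - 284\right) \left(- \frac{1}{42}\right) = 121 \left(- \frac{1}{42}\right) = - \frac{121}{42}$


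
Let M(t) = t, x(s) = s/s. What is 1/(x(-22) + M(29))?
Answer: 1/30 ≈ 0.033333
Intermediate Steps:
x(s) = 1
1/(x(-22) + M(29)) = 1/(1 + 29) = 1/30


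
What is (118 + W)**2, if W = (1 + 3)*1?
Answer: 14884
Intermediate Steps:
W = 4 (W = 4*1 = 4)
(118 + W)**2 = (118 + 4)**2 = 122**2 = 14884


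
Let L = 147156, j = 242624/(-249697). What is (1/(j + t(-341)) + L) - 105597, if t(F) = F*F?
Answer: 1206656182598944/29034774233 ≈ 41559.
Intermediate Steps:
j = -242624/249697 (j = 242624*(-1/249697) = -242624/249697 ≈ -0.97167)
t(F) = F²
(1/(j + t(-341)) + L) - 105597 = (1/(-242624/249697 + (-341)²) + 147156) - 105597 = (1/(-242624/249697 + 116281) + 147156) - 105597 = (1/(29034774233/249697) + 147156) - 105597 = (249697/29034774233 + 147156) - 105597 = 4272641237281045/29034774233 - 105597 = 1206656182598944/29034774233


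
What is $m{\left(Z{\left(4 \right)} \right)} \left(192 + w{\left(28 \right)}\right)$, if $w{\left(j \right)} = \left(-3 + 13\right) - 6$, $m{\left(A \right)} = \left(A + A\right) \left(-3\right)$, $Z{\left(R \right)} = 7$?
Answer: $-8232$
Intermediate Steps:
$m{\left(A \right)} = - 6 A$ ($m{\left(A \right)} = 2 A \left(-3\right) = - 6 A$)
$w{\left(j \right)} = 4$ ($w{\left(j \right)} = 10 - 6 = 4$)
$m{\left(Z{\left(4 \right)} \right)} \left(192 + w{\left(28 \right)}\right) = \left(-6\right) 7 \left(192 + 4\right) = \left(-42\right) 196 = -8232$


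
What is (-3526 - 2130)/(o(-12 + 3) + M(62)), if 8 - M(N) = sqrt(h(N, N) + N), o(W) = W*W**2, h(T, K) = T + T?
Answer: 4077976/519655 - 5656*sqrt(186)/519655 ≈ 7.6990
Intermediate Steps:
h(T, K) = 2*T
o(W) = W**3
M(N) = 8 - sqrt(3)*sqrt(N) (M(N) = 8 - sqrt(2*N + N) = 8 - sqrt(3*N) = 8 - sqrt(3)*sqrt(N))
(-3526 - 2130)/(o(-12 + 3) + M(62)) = (-3526 - 2130)/((-12 + 3)**3 + (8 - sqrt(3)*sqrt(62))) = -5656/((-9)**3 + (8 - sqrt(186))) = -5656/(-729 + (8 - sqrt(186))) = -5656/(-721 - sqrt(186))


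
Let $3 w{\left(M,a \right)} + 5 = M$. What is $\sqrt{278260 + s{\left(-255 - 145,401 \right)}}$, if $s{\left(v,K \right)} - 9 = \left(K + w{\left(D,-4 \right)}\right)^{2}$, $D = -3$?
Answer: $\frac{7 \sqrt{80254}}{3} \approx 661.01$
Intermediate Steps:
$w{\left(M,a \right)} = - \frac{5}{3} + \frac{M}{3}$
$s{\left(v,K \right)} = 9 + \left(- \frac{8}{3} + K\right)^{2}$ ($s{\left(v,K \right)} = 9 + \left(K + \left(- \frac{5}{3} + \frac{1}{3} \left(-3\right)\right)\right)^{2} = 9 + \left(K - \frac{8}{3}\right)^{2} = 9 + \left(- \frac{8}{3} + K\right)^{2}$)
$\sqrt{278260 + s{\left(-255 - 145,401 \right)}} = \sqrt{278260 + \left(9 + \frac{\left(-8 + 3 \cdot 401\right)^{2}}{9}\right)} = \sqrt{278260 + \left(9 + \frac{\left(-8 + 1203\right)^{2}}{9}\right)} = \sqrt{278260 + \left(9 + \frac{1195^{2}}{9}\right)} = \sqrt{278260 + \left(9 + \frac{1}{9} \cdot 1428025\right)} = \sqrt{278260 + \left(9 + \frac{1428025}{9}\right)} = \sqrt{278260 + \frac{1428106}{9}} = \sqrt{\frac{3932446}{9}} = \frac{7 \sqrt{80254}}{3}$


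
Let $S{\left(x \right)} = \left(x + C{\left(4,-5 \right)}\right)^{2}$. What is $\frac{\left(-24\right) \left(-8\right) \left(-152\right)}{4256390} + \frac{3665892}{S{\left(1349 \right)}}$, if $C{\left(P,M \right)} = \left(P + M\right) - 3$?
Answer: $\frac{1555067146428}{769991591975} \approx 2.0196$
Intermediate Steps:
$C{\left(P,M \right)} = -3 + M + P$ ($C{\left(P,M \right)} = \left(M + P\right) - 3 = -3 + M + P$)
$S{\left(x \right)} = \left(-4 + x\right)^{2}$ ($S{\left(x \right)} = \left(x - 4\right)^{2} = \left(-4 + x\right)^{2}$)
$\frac{\left(-24\right) \left(-8\right) \left(-152\right)}{4256390} + \frac{3665892}{S{\left(1349 \right)}} = \frac{\left(-24\right) \left(-8\right) \left(-152\right)}{4256390} + \frac{3665892}{\left(-4 + 1349\right)^{2}} = 192 \left(-152\right) \frac{1}{4256390} + \frac{3665892}{1345^{2}} = \left(-29184\right) \frac{1}{4256390} + \frac{3665892}{1809025} = - \frac{14592}{2128195} + 3665892 \cdot \frac{1}{1809025} = - \frac{14592}{2128195} + \frac{3665892}{1809025} = \frac{1555067146428}{769991591975}$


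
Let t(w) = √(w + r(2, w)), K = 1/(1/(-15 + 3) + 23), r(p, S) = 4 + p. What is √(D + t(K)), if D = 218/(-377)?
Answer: √(-248612650 + 7817095*√18282)/20735 ≈ 1.3712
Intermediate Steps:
K = 12/275 (K = 1/(1/(-12) + 23) = 1/(-1/12 + 23) = 1/(275/12) = 12/275 ≈ 0.043636)
t(w) = √(6 + w) (t(w) = √(w + (4 + 2)) = √(w + 6) = √(6 + w))
D = -218/377 (D = 218*(-1/377) = -218/377 ≈ -0.57825)
√(D + t(K)) = √(-218/377 + √(6 + 12/275)) = √(-218/377 + √(1662/275)) = √(-218/377 + √18282/55)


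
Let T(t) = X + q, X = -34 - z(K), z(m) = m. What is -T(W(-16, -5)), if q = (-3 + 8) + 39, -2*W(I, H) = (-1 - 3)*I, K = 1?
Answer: -9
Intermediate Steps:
W(I, H) = 2*I (W(I, H) = -(-1 - 3)*I/2 = -(-2)*I = 2*I)
q = 44 (q = 5 + 39 = 44)
X = -35 (X = -34 - 1*1 = -34 - 1 = -35)
T(t) = 9 (T(t) = -35 + 44 = 9)
-T(W(-16, -5)) = -1*9 = -9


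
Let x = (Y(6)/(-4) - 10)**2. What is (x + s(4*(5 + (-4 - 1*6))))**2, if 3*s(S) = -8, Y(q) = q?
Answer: 2418025/144 ≈ 16792.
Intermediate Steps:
s(S) = -8/3 (s(S) = (1/3)*(-8) = -8/3)
x = 529/4 (x = (6/(-4) - 10)**2 = (6*(-1/4) - 10)**2 = (-3/2 - 10)**2 = (-23/2)**2 = 529/4 ≈ 132.25)
(x + s(4*(5 + (-4 - 1*6))))**2 = (529/4 - 8/3)**2 = (1555/12)**2 = 2418025/144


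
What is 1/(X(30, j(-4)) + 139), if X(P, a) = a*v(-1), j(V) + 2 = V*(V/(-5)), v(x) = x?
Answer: 5/721 ≈ 0.0069348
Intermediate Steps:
j(V) = -2 - V²/5 (j(V) = -2 + V*(V/(-5)) = -2 + V*(V*(-⅕)) = -2 + V*(-V/5) = -2 - V²/5)
X(P, a) = -a (X(P, a) = a*(-1) = -a)
1/(X(30, j(-4)) + 139) = 1/(-(-2 - ⅕*(-4)²) + 139) = 1/(-(-2 - ⅕*16) + 139) = 1/(-(-2 - 16/5) + 139) = 1/(-1*(-26/5) + 139) = 1/(26/5 + 139) = 1/(721/5) = 5/721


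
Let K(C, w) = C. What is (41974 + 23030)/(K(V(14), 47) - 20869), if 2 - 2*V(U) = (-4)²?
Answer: -16251/5219 ≈ -3.1138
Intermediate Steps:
V(U) = -7 (V(U) = 1 - ½*(-4)² = 1 - ½*16 = 1 - 8 = -7)
(41974 + 23030)/(K(V(14), 47) - 20869) = (41974 + 23030)/(-7 - 20869) = 65004/(-20876) = 65004*(-1/20876) = -16251/5219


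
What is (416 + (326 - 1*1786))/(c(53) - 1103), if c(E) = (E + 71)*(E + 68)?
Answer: -1044/13901 ≈ -0.075103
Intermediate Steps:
c(E) = (68 + E)*(71 + E) (c(E) = (71 + E)*(68 + E) = (68 + E)*(71 + E))
(416 + (326 - 1*1786))/(c(53) - 1103) = (416 + (326 - 1*1786))/((4828 + 53² + 139*53) - 1103) = (416 + (326 - 1786))/((4828 + 2809 + 7367) - 1103) = (416 - 1460)/(15004 - 1103) = -1044/13901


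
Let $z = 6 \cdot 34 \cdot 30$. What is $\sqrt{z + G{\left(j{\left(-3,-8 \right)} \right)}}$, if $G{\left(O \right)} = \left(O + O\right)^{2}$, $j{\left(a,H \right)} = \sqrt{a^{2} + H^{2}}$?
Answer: $2 \sqrt{1603} \approx 80.075$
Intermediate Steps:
$j{\left(a,H \right)} = \sqrt{H^{2} + a^{2}}$
$G{\left(O \right)} = 4 O^{2}$ ($G{\left(O \right)} = \left(2 O\right)^{2} = 4 O^{2}$)
$z = 6120$ ($z = 204 \cdot 30 = 6120$)
$\sqrt{z + G{\left(j{\left(-3,-8 \right)} \right)}} = \sqrt{6120 + 4 \left(\sqrt{\left(-8\right)^{2} + \left(-3\right)^{2}}\right)^{2}} = \sqrt{6120 + 4 \left(\sqrt{64 + 9}\right)^{2}} = \sqrt{6120 + 4 \left(\sqrt{73}\right)^{2}} = \sqrt{6120 + 4 \cdot 73} = \sqrt{6120 + 292} = \sqrt{6412} = 2 \sqrt{1603}$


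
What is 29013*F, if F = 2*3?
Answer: 174078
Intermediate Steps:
F = 6
29013*F = 29013*6 = 174078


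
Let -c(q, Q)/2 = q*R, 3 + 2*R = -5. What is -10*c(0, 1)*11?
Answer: 0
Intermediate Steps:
R = -4 (R = -3/2 + (½)*(-5) = -3/2 - 5/2 = -4)
c(q, Q) = 8*q (c(q, Q) = -2*q*(-4) = -(-8)*q = 8*q)
-10*c(0, 1)*11 = -80*0*11 = -10*0*11 = 0*11 = 0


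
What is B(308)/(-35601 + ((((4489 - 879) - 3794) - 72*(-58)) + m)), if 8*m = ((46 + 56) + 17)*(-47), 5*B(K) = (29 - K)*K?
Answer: 229152/430775 ≈ 0.53195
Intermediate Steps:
B(K) = K*(29 - K)/5 (B(K) = ((29 - K)*K)/5 = (K*(29 - K))/5 = K*(29 - K)/5)
m = -5593/8 (m = (((46 + 56) + 17)*(-47))/8 = ((102 + 17)*(-47))/8 = (119*(-47))/8 = (1/8)*(-5593) = -5593/8 ≈ -699.13)
B(308)/(-35601 + ((((4489 - 879) - 3794) - 72*(-58)) + m)) = ((1/5)*308*(29 - 1*308))/(-35601 + ((((4489 - 879) - 3794) - 72*(-58)) - 5593/8)) = ((1/5)*308*(29 - 308))/(-35601 + (((3610 - 3794) + 4176) - 5593/8)) = ((1/5)*308*(-279))/(-35601 + ((-184 + 4176) - 5593/8)) = -85932/(5*(-35601 + (3992 - 5593/8))) = -85932/(5*(-35601 + 26343/8)) = -85932/(5*(-258465/8)) = -85932/5*(-8/258465) = 229152/430775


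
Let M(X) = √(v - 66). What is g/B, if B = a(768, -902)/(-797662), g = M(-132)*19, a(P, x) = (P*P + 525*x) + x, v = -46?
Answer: -15155578*I*√7/28843 ≈ -1390.2*I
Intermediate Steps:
a(P, x) = P² + 526*x (a(P, x) = (P² + 525*x) + x = P² + 526*x)
M(X) = 4*I*√7 (M(X) = √(-46 - 66) = √(-112) = 4*I*√7)
g = 76*I*√7 (g = (4*I*√7)*19 = 76*I*√7 ≈ 201.08*I)
B = -57686/398831 (B = (768² + 526*(-902))/(-797662) = (589824 - 474452)*(-1/797662) = 115372*(-1/797662) = -57686/398831 ≈ -0.14464)
g/B = (76*I*√7)/(-57686/398831) = (76*I*√7)*(-398831/57686) = -15155578*I*√7/28843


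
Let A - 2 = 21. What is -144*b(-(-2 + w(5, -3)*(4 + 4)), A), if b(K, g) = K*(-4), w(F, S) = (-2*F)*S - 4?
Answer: -118656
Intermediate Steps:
w(F, S) = -4 - 2*F*S (w(F, S) = -2*F*S - 4 = -4 - 2*F*S)
A = 23 (A = 2 + 21 = 23)
b(K, g) = -4*K
-144*b(-(-2 + w(5, -3)*(4 + 4)), A) = -(-576)*(-(-2 + (-4 - 2*5*(-3))*(4 + 4))) = -(-576)*(-(-2 + (-4 + 30)*8)) = -(-576)*(-(-2 + 26*8)) = -(-576)*(-(-2 + 208)) = -(-576)*(-1*206) = -(-576)*(-206) = -144*824 = -118656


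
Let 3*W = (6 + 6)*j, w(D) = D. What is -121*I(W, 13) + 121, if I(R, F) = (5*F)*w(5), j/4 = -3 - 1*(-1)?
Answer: -39204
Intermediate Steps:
j = -8 (j = 4*(-3 - 1*(-1)) = 4*(-3 + 1) = 4*(-2) = -8)
W = -32 (W = ((6 + 6)*(-8))/3 = (12*(-8))/3 = (⅓)*(-96) = -32)
I(R, F) = 25*F (I(R, F) = (5*F)*5 = 25*F)
-121*I(W, 13) + 121 = -3025*13 + 121 = -121*325 + 121 = -39325 + 121 = -39204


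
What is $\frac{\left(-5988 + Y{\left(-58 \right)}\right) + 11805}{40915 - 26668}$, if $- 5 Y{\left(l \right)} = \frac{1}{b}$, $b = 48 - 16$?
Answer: $\frac{930719}{2279520} \approx 0.4083$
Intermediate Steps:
$b = 32$ ($b = 48 - 16 = 32$)
$Y{\left(l \right)} = - \frac{1}{160}$ ($Y{\left(l \right)} = - \frac{1}{5 \cdot 32} = \left(- \frac{1}{5}\right) \frac{1}{32} = - \frac{1}{160}$)
$\frac{\left(-5988 + Y{\left(-58 \right)}\right) + 11805}{40915 - 26668} = \frac{\left(-5988 - \frac{1}{160}\right) + 11805}{40915 - 26668} = \frac{- \frac{958081}{160} + 11805}{14247} = \frac{930719}{160} \cdot \frac{1}{14247} = \frac{930719}{2279520}$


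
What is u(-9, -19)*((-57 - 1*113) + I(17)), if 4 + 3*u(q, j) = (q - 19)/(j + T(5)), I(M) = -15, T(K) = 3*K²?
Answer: 555/2 ≈ 277.50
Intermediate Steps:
u(q, j) = -4/3 + (-19 + q)/(3*(75 + j)) (u(q, j) = -4/3 + ((q - 19)/(j + 3*5²))/3 = -4/3 + ((-19 + q)/(j + 3*25))/3 = -4/3 + ((-19 + q)/(j + 75))/3 = -4/3 + ((-19 + q)/(75 + j))/3 = -4/3 + (-19 + q)/(3*(75 + j)))
u(-9, -19)*((-57 - 1*113) + I(17)) = ((-319 - 9 - 4*(-19))/(3*(75 - 19)))*((-57 - 1*113) - 15) = ((⅓)*(-319 - 9 + 76)/56)*((-57 - 113) - 15) = ((⅓)*(1/56)*(-252))*(-170 - 15) = -3/2*(-185) = 555/2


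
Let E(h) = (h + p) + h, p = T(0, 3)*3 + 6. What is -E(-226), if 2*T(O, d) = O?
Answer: 446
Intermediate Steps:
T(O, d) = O/2
p = 6 (p = ((½)*0)*3 + 6 = 0*3 + 6 = 0 + 6 = 6)
E(h) = 6 + 2*h (E(h) = (h + 6) + h = (6 + h) + h = 6 + 2*h)
-E(-226) = -(6 + 2*(-226)) = -(6 - 452) = -1*(-446) = 446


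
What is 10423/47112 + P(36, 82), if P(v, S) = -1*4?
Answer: -178025/47112 ≈ -3.7788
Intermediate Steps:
P(v, S) = -4
10423/47112 + P(36, 82) = 10423/47112 - 4 = -178025/47112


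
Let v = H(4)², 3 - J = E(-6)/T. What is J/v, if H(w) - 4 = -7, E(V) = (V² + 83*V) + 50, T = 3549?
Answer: 11059/31941 ≈ 0.34623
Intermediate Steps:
E(V) = 50 + V² + 83*V
H(w) = -3 (H(w) = 4 - 7 = -3)
J = 11059/3549 (J = 3 - (50 + (-6)² + 83*(-6))/3549 = 3 - (50 + 36 - 498)/3549 = 3 - (-412)/3549 = 3 - 1*(-412/3549) = 3 + 412/3549 = 11059/3549 ≈ 3.1161)
v = 9 (v = (-3)² = 9)
J/v = (11059/3549)/9 = (11059/3549)*(⅑) = 11059/31941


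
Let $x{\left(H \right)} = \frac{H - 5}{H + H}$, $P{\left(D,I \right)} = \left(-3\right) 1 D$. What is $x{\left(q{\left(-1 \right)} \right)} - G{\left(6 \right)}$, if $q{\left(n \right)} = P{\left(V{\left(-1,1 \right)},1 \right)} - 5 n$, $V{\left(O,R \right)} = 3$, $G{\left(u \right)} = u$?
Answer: $- \frac{39}{8} \approx -4.875$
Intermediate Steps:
$P{\left(D,I \right)} = - 3 D$
$q{\left(n \right)} = -9 - 5 n$ ($q{\left(n \right)} = \left(-3\right) 3 - 5 n = -9 - 5 n$)
$x{\left(H \right)} = \frac{-5 + H}{2 H}$
$x{\left(q{\left(-1 \right)} \right)} - G{\left(6 \right)} = \frac{-5 - 4}{2 \left(-9 - -5\right)} - 6 = \frac{-5 + \left(-9 + 5\right)}{2 \left(-9 + 5\right)} - 6 = \frac{-5 - 4}{2 \left(-4\right)} - 6 = \frac{1}{2} \left(- \frac{1}{4}\right) \left(-9\right) - 6 = \frac{9}{8} - 6 = - \frac{39}{8}$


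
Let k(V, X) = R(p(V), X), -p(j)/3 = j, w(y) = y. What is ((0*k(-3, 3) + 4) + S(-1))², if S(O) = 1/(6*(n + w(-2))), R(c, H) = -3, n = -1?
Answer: 5041/324 ≈ 15.559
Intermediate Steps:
p(j) = -3*j
k(V, X) = -3
S(O) = -1/18 (S(O) = 1/(6*(-1 - 2)) = 1/(6*(-3)) = 1/(-18) = -1/18)
((0*k(-3, 3) + 4) + S(-1))² = ((0*(-3) + 4) - 1/18)² = ((0 + 4) - 1/18)² = (4 - 1/18)² = (71/18)² = 5041/324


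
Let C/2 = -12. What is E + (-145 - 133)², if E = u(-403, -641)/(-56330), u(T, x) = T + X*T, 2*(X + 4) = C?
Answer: 870680335/11266 ≈ 77284.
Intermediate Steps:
C = -24 (C = 2*(-12) = -24)
X = -16 (X = -4 + (½)*(-24) = -4 - 12 = -16)
u(T, x) = -15*T (u(T, x) = T - 16*T = -15*T)
E = -1209/11266 (E = -15*(-403)/(-56330) = 6045*(-1/56330) = -1209/11266 ≈ -0.10731)
E + (-145 - 133)² = -1209/11266 + (-145 - 133)² = -1209/11266 + (-278)² = -1209/11266 + 77284 = 870680335/11266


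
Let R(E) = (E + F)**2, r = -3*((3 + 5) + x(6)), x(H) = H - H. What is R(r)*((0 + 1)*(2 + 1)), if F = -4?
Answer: 2352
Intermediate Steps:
x(H) = 0
r = -24 (r = -3*((3 + 5) + 0) = -3*(8 + 0) = -3*8 = -24)
R(E) = (-4 + E)**2 (R(E) = (E - 4)**2 = (-4 + E)**2)
R(r)*((0 + 1)*(2 + 1)) = (-4 - 24)**2*((0 + 1)*(2 + 1)) = (-28)**2*(1*3) = 784*3 = 2352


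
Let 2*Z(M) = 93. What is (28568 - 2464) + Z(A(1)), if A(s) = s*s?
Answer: 52301/2 ≈ 26151.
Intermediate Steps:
A(s) = s**2
Z(M) = 93/2 (Z(M) = (1/2)*93 = 93/2)
(28568 - 2464) + Z(A(1)) = (28568 - 2464) + 93/2 = 26104 + 93/2 = 52301/2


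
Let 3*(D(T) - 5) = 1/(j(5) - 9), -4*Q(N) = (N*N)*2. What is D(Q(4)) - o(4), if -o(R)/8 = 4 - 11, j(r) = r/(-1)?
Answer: -2143/42 ≈ -51.024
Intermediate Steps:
j(r) = -r (j(r) = r*(-1) = -r)
o(R) = 56 (o(R) = -8*(4 - 11) = -8*(-7) = 56)
Q(N) = -N²/2 (Q(N) = -N*N*2/4 = -N²*2/4 = -N²/2)
D(T) = 209/42 (D(T) = 5 + 1/(3*(-1*5 - 9)) = 5 + 1/(3*(-5 - 9)) = 5 + (⅓)/(-14) = 5 + (⅓)*(-1/14) = 5 - 1/42 = 209/42)
D(Q(4)) - o(4) = 209/42 - 1*56 = 209/42 - 56 = -2143/42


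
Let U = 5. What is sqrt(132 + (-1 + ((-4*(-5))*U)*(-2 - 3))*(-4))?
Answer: 2*sqrt(534) ≈ 46.217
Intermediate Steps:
sqrt(132 + (-1 + ((-4*(-5))*U)*(-2 - 3))*(-4)) = sqrt(132 + (-1 + (-4*(-5)*5)*(-2 - 3))*(-4)) = sqrt(132 + (-1 + (20*5)*(-5))*(-4)) = sqrt(132 + (-1 + 100*(-5))*(-4)) = sqrt(132 + (-1 - 500)*(-4)) = sqrt(132 - 501*(-4)) = sqrt(132 + 2004) = sqrt(2136) = 2*sqrt(534)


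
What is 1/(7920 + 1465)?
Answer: 1/9385 ≈ 0.00010655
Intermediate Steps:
1/(7920 + 1465) = 1/9385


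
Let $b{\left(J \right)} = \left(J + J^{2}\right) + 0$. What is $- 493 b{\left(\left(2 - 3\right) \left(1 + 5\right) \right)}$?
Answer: $-14790$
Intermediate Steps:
$b{\left(J \right)} = J + J^{2}$
$- 493 b{\left(\left(2 - 3\right) \left(1 + 5\right) \right)} = - 493 \left(2 - 3\right) \left(1 + 5\right) \left(1 + \left(2 - 3\right) \left(1 + 5\right)\right) = - 493 \left(-1\right) 6 \left(1 - 6\right) = - 493 \left(- 6 \left(1 - 6\right)\right) = - 493 \left(\left(-6\right) \left(-5\right)\right) = \left(-493\right) 30 = -14790$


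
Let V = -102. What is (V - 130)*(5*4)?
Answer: -4640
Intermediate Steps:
(V - 130)*(5*4) = (-102 - 130)*(5*4) = -232*20 = -4640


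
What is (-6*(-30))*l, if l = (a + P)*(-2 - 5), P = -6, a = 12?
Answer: -7560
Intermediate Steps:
l = -42 (l = (12 - 6)*(-2 - 5) = 6*(-7) = -42)
(-6*(-30))*l = -6*(-30)*(-42) = 180*(-42) = -7560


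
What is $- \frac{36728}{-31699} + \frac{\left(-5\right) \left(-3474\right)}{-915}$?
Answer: $- \frac{34467034}{1933639} \approx -17.825$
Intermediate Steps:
$- \frac{36728}{-31699} + \frac{\left(-5\right) \left(-3474\right)}{-915} = \left(-36728\right) \left(- \frac{1}{31699}\right) + 17370 \left(- \frac{1}{915}\right) = \frac{36728}{31699} - \frac{1158}{61} = - \frac{34467034}{1933639}$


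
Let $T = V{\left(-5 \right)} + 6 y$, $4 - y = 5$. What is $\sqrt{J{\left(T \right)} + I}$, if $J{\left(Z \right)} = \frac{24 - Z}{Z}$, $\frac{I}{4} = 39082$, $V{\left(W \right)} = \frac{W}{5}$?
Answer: $\frac{3 \sqrt{851095}}{7} \approx 395.38$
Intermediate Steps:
$V{\left(W \right)} = \frac{W}{5}$ ($V{\left(W \right)} = W \frac{1}{5} = \frac{W}{5}$)
$y = -1$ ($y = 4 - 5 = -1$)
$I = 156328$ ($I = 4 \cdot 39082 = 156328$)
$T = -7$ ($T = \frac{1}{5} \left(-5\right) + 6 \left(-1\right) = -1 - 6 = -7$)
$J{\left(Z \right)} = \frac{24 - Z}{Z}$
$\sqrt{J{\left(T \right)} + I} = \sqrt{\frac{24 - -7}{-7} + 156328} = \sqrt{- \frac{24 + 7}{7} + 156328} = \sqrt{\left(- \frac{1}{7}\right) 31 + 156328} = \sqrt{- \frac{31}{7} + 156328} = \sqrt{\frac{1094265}{7}} = \frac{3 \sqrt{851095}}{7}$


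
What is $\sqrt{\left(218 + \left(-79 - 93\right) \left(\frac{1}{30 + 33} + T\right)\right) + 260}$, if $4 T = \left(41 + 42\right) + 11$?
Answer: $\frac{8 i \sqrt{24577}}{21} \approx 59.722 i$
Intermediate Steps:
$T = \frac{47}{2}$ ($T = \frac{\left(41 + 42\right) + 11}{4} = \frac{83 + 11}{4} = \frac{1}{4} \cdot 94 = \frac{47}{2} \approx 23.5$)
$\sqrt{\left(218 + \left(-79 - 93\right) \left(\frac{1}{30 + 33} + T\right)\right) + 260} = \sqrt{\left(218 + \left(-79 - 93\right) \left(\frac{1}{30 + 33} + \frac{47}{2}\right)\right) + 260} = \sqrt{\left(218 - 172 \left(\frac{1}{63} + \frac{47}{2}\right)\right) + 260} = \sqrt{\left(218 - \frac{254818}{63}\right) + 260} = \sqrt{- \frac{241084}{63} + 260} = \sqrt{- \frac{224704}{63}} = \frac{8 i \sqrt{24577}}{21}$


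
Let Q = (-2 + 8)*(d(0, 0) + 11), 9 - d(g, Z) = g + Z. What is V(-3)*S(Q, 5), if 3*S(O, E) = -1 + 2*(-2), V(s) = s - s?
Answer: 0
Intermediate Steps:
V(s) = 0
d(g, Z) = 9 - Z - g (d(g, Z) = 9 - (g + Z) = 9 - (Z + g) = 9 + (-Z - g) = 9 - Z - g)
Q = 120 (Q = (-2 + 8)*((9 - 1*0 - 1*0) + 11) = 6*((9 + 0 + 0) + 11) = 6*(9 + 11) = 6*20 = 120)
S(O, E) = -5/3 (S(O, E) = (-1 + 2*(-2))/3 = (-1 - 4)/3 = (⅓)*(-5) = -5/3)
V(-3)*S(Q, 5) = 0*(-5/3) = 0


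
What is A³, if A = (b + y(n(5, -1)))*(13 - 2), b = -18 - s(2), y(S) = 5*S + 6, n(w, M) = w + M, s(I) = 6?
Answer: 10648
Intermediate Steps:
n(w, M) = M + w
y(S) = 6 + 5*S
b = -24 (b = -18 - 1*6 = -18 - 6 = -24)
A = 22 (A = (-24 + (6 + 5*(-1 + 5)))*(13 - 2) = (-24 + (6 + 5*4))*11 = (-24 + (6 + 20))*11 = (-24 + 26)*11 = 2*11 = 22)
A³ = 22³ = 10648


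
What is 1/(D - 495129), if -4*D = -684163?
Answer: -4/1296353 ≈ -3.0856e-6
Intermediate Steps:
D = 684163/4 (D = -¼*(-684163) = 684163/4 ≈ 1.7104e+5)
1/(D - 495129) = 1/(684163/4 - 495129) = 1/(-1296353/4) = -4/1296353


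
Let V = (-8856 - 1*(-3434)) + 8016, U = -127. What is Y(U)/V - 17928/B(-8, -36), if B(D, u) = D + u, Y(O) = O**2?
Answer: 11803727/28534 ≈ 413.67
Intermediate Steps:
V = 2594 (V = (-8856 + 3434) + 8016 = -5422 + 8016 = 2594)
Y(U)/V - 17928/B(-8, -36) = (-127)**2/2594 - 17928/(-8 - 36) = 16129*(1/2594) - 17928/(-44) = 16129/2594 - 17928*(-1/44) = 16129/2594 + 4482/11 = 11803727/28534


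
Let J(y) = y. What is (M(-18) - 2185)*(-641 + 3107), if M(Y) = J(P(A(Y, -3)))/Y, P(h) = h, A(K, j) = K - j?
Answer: -5386155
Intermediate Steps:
M(Y) = (3 + Y)/Y (M(Y) = (Y - 1*(-3))/Y = (Y + 3)/Y = (3 + Y)/Y)
(M(-18) - 2185)*(-641 + 3107) = ((3 - 18)/(-18) - 2185)*(-641 + 3107) = (-1/18*(-15) - 2185)*2466 = (5/6 - 2185)*2466 = -13105/6*2466 = -5386155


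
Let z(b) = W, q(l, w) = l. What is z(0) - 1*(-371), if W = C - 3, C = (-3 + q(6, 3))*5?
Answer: 383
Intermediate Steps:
C = 15 (C = (-3 + 6)*5 = 3*5 = 15)
W = 12 (W = 15 - 3 = 12)
z(b) = 12
z(0) - 1*(-371) = 12 - 1*(-371) = 12 + 371 = 383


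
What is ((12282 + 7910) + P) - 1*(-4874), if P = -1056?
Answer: 24010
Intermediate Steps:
((12282 + 7910) + P) - 1*(-4874) = ((12282 + 7910) - 1056) - 1*(-4874) = (20192 - 1056) + 4874 = 19136 + 4874 = 24010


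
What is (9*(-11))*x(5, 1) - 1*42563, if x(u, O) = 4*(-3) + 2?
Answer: -41573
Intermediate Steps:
x(u, O) = -10 (x(u, O) = -12 + 2 = -10)
(9*(-11))*x(5, 1) - 1*42563 = (9*(-11))*(-10) - 1*42563 = -99*(-10) - 42563 = 990 - 42563 = -41573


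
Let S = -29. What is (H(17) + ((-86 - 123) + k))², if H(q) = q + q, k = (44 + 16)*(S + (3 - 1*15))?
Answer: 6943225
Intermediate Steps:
k = -2460 (k = (44 + 16)*(-29 + (3 - 1*15)) = 60*(-29 + (3 - 15)) = 60*(-29 - 12) = 60*(-41) = -2460)
H(q) = 2*q
(H(17) + ((-86 - 123) + k))² = (2*17 + ((-86 - 123) - 2460))² = (34 + (-209 - 2460))² = (34 - 2669)² = (-2635)² = 6943225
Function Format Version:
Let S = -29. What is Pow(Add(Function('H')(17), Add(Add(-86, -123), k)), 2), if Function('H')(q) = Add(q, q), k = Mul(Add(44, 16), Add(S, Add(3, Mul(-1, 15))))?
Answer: 6943225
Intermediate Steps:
k = -2460 (k = Mul(Add(44, 16), Add(-29, Add(3, Mul(-1, 15)))) = Mul(60, Add(-29, Add(3, -15))) = Mul(60, Add(-29, -12)) = Mul(60, -41) = -2460)
Function('H')(q) = Mul(2, q)
Pow(Add(Function('H')(17), Add(Add(-86, -123), k)), 2) = Pow(Add(Mul(2, 17), Add(Add(-86, -123), -2460)), 2) = Pow(Add(34, Add(-209, -2460)), 2) = Pow(Add(34, -2669), 2) = Pow(-2635, 2) = 6943225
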